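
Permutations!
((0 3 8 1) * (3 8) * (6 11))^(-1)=((0 8 1)(6 11))^(-1)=(0 1 8)(6 11)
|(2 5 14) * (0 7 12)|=3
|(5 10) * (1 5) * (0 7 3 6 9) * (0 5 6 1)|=8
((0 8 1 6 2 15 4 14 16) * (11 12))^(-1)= ((0 8 1 6 2 15 4 14 16)(11 12))^(-1)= (0 16 14 4 15 2 6 1 8)(11 12)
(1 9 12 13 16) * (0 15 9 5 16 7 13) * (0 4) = (0 15 9 12 4)(1 5 16)(7 13) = [15, 5, 2, 3, 0, 16, 6, 13, 8, 12, 10, 11, 4, 7, 14, 9, 1]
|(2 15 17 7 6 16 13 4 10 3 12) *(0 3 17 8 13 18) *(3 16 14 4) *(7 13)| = |(0 16 18)(2 15 8 7 6 14 4 10 17 13 3 12)| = 12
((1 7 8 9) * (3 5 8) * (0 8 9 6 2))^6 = ((0 8 6 2)(1 7 3 5 9))^6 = (0 6)(1 7 3 5 9)(2 8)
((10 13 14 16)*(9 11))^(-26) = ((9 11)(10 13 14 16))^(-26) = (10 14)(13 16)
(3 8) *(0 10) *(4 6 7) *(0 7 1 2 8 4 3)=[10, 2, 8, 4, 6, 5, 1, 3, 0, 9, 7]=(0 10 7 3 4 6 1 2 8)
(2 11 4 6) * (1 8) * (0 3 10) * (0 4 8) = (0 3 10 4 6 2 11 8 1) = [3, 0, 11, 10, 6, 5, 2, 7, 1, 9, 4, 8]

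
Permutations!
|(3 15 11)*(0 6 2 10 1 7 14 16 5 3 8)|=|(0 6 2 10 1 7 14 16 5 3 15 11 8)|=13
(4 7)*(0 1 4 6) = (0 1 4 7 6) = [1, 4, 2, 3, 7, 5, 0, 6]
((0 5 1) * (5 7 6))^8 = ((0 7 6 5 1))^8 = (0 5 7 1 6)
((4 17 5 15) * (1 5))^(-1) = (1 17 4 15 5)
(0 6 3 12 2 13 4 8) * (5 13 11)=[6, 1, 11, 12, 8, 13, 3, 7, 0, 9, 10, 5, 2, 4]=(0 6 3 12 2 11 5 13 4 8)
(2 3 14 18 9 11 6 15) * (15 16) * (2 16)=(2 3 14 18 9 11 6)(15 16)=[0, 1, 3, 14, 4, 5, 2, 7, 8, 11, 10, 6, 12, 13, 18, 16, 15, 17, 9]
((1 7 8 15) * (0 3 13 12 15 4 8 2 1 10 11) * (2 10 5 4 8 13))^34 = (0 11 10 7 1 2 3)(4 5 15 12 13)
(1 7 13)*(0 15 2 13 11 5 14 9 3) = [15, 7, 13, 0, 4, 14, 6, 11, 8, 3, 10, 5, 12, 1, 9, 2] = (0 15 2 13 1 7 11 5 14 9 3)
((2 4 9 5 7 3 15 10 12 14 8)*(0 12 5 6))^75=(15)(0 8 9 12 2 6 14 4)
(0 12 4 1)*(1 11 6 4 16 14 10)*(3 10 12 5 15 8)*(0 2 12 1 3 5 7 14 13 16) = (0 7 14 1 2 12)(3 10)(4 11 6)(5 15 8)(13 16) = [7, 2, 12, 10, 11, 15, 4, 14, 5, 9, 3, 6, 0, 16, 1, 8, 13]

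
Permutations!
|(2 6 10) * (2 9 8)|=5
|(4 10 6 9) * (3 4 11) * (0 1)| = 6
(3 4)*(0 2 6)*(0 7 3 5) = (0 2 6 7 3 4 5) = [2, 1, 6, 4, 5, 0, 7, 3]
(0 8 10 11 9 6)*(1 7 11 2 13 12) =(0 8 10 2 13 12 1 7 11 9 6) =[8, 7, 13, 3, 4, 5, 0, 11, 10, 6, 2, 9, 1, 12]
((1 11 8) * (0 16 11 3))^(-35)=(0 16 11 8 1 3)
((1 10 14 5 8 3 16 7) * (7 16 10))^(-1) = (16)(1 7)(3 8 5 14 10)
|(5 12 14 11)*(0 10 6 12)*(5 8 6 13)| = 20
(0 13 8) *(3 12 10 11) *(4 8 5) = (0 13 5 4 8)(3 12 10 11) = [13, 1, 2, 12, 8, 4, 6, 7, 0, 9, 11, 3, 10, 5]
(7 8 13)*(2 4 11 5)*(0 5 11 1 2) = (0 5)(1 2 4)(7 8 13) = [5, 2, 4, 3, 1, 0, 6, 8, 13, 9, 10, 11, 12, 7]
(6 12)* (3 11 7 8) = (3 11 7 8)(6 12) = [0, 1, 2, 11, 4, 5, 12, 8, 3, 9, 10, 7, 6]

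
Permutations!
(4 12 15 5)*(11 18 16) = (4 12 15 5)(11 18 16) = [0, 1, 2, 3, 12, 4, 6, 7, 8, 9, 10, 18, 15, 13, 14, 5, 11, 17, 16]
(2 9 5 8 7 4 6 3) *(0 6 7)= (0 6 3 2 9 5 8)(4 7)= [6, 1, 9, 2, 7, 8, 3, 4, 0, 5]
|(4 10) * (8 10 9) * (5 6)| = |(4 9 8 10)(5 6)| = 4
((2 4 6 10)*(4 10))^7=((2 10)(4 6))^7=(2 10)(4 6)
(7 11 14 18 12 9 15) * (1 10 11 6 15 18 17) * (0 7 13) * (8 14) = (0 7 6 15 13)(1 10 11 8 14 17)(9 18 12) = [7, 10, 2, 3, 4, 5, 15, 6, 14, 18, 11, 8, 9, 0, 17, 13, 16, 1, 12]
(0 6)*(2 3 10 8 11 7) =(0 6)(2 3 10 8 11 7) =[6, 1, 3, 10, 4, 5, 0, 2, 11, 9, 8, 7]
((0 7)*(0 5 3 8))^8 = ((0 7 5 3 8))^8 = (0 3 7 8 5)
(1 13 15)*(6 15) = [0, 13, 2, 3, 4, 5, 15, 7, 8, 9, 10, 11, 12, 6, 14, 1] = (1 13 6 15)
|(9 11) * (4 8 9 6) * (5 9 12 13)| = |(4 8 12 13 5 9 11 6)| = 8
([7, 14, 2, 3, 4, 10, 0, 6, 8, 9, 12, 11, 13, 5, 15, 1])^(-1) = (0 6 7)(1 15 14)(5 13 12 10)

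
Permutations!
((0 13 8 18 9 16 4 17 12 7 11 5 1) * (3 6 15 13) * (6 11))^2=((0 3 11 5 1)(4 17 12 7 6 15 13 8 18 9 16))^2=(0 11 1 3 5)(4 12 6 13 18 16 17 7 15 8 9)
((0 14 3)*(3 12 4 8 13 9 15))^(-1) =(0 3 15 9 13 8 4 12 14)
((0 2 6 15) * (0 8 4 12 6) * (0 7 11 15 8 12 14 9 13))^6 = (0 6)(2 8)(4 7)(9 15)(11 14)(12 13)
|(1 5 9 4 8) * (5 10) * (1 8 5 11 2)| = |(1 10 11 2)(4 5 9)| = 12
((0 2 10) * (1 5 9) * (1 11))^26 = ((0 2 10)(1 5 9 11))^26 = (0 10 2)(1 9)(5 11)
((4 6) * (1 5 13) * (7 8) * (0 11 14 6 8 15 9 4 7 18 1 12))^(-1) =((0 11 14 6 7 15 9 4 8 18 1 5 13 12))^(-1) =(0 12 13 5 1 18 8 4 9 15 7 6 14 11)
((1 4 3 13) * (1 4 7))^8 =((1 7)(3 13 4))^8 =(3 4 13)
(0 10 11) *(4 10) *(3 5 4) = (0 3 5 4 10 11) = [3, 1, 2, 5, 10, 4, 6, 7, 8, 9, 11, 0]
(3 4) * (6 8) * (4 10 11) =(3 10 11 4)(6 8) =[0, 1, 2, 10, 3, 5, 8, 7, 6, 9, 11, 4]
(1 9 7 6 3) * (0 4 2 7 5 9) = (0 4 2 7 6 3 1)(5 9) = [4, 0, 7, 1, 2, 9, 3, 6, 8, 5]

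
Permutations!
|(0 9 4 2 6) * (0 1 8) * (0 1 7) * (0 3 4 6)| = |(0 9 6 7 3 4 2)(1 8)| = 14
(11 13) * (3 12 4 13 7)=(3 12 4 13 11 7)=[0, 1, 2, 12, 13, 5, 6, 3, 8, 9, 10, 7, 4, 11]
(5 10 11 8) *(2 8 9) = (2 8 5 10 11 9) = [0, 1, 8, 3, 4, 10, 6, 7, 5, 2, 11, 9]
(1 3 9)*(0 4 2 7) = (0 4 2 7)(1 3 9) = [4, 3, 7, 9, 2, 5, 6, 0, 8, 1]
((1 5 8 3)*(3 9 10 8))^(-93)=((1 5 3)(8 9 10))^(-93)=(10)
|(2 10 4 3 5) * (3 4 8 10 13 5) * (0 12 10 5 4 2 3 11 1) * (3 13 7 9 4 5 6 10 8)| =8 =|(0 12 8 6 10 3 11 1)(2 7 9 4)(5 13)|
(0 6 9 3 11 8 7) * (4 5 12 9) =(0 6 4 5 12 9 3 11 8 7) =[6, 1, 2, 11, 5, 12, 4, 0, 7, 3, 10, 8, 9]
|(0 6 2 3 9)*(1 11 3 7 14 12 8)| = |(0 6 2 7 14 12 8 1 11 3 9)| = 11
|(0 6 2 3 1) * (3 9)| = 6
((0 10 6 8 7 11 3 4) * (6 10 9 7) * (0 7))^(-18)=(3 7)(4 11)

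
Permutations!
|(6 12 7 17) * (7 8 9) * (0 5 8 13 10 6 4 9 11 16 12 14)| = 20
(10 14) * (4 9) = (4 9)(10 14) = [0, 1, 2, 3, 9, 5, 6, 7, 8, 4, 14, 11, 12, 13, 10]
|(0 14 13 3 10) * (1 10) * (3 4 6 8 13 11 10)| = |(0 14 11 10)(1 3)(4 6 8 13)| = 4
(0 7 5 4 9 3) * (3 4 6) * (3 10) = (0 7 5 6 10 3)(4 9) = [7, 1, 2, 0, 9, 6, 10, 5, 8, 4, 3]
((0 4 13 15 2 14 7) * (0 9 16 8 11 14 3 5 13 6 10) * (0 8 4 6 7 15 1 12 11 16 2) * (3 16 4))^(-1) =((0 6 10 8 4 7 9 2 16 3 5 13 1 12 11 14 15))^(-1) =(0 15 14 11 12 1 13 5 3 16 2 9 7 4 8 10 6)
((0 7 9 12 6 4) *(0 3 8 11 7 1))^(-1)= ((0 1)(3 8 11 7 9 12 6 4))^(-1)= (0 1)(3 4 6 12 9 7 11 8)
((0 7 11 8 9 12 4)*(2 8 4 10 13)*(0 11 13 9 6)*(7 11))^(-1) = ((0 11 4 7 13 2 8 6)(9 12 10))^(-1) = (0 6 8 2 13 7 4 11)(9 10 12)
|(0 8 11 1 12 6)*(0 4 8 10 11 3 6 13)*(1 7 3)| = 11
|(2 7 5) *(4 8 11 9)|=|(2 7 5)(4 8 11 9)|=12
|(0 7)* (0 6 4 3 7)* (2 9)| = 4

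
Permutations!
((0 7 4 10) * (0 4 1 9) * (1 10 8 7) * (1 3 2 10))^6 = (0 7 10)(1 4 3)(2 9 8)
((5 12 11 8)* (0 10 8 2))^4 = ((0 10 8 5 12 11 2))^4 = (0 12 10 11 8 2 5)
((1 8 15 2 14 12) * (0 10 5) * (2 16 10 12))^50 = ((0 12 1 8 15 16 10 5)(2 14))^50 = (0 1 15 10)(5 12 8 16)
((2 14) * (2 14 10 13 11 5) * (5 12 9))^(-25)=(14)(2 11 5 13 9 10 12)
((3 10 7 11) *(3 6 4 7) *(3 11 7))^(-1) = (3 4 6 11 10)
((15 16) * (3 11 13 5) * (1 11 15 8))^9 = (1 11 13 5 3 15 16 8)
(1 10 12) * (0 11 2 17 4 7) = (0 11 2 17 4 7)(1 10 12) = [11, 10, 17, 3, 7, 5, 6, 0, 8, 9, 12, 2, 1, 13, 14, 15, 16, 4]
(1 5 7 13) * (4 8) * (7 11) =(1 5 11 7 13)(4 8) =[0, 5, 2, 3, 8, 11, 6, 13, 4, 9, 10, 7, 12, 1]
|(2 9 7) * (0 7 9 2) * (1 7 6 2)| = |(9)(0 6 2 1 7)| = 5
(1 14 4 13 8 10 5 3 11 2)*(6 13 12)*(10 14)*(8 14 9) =(1 10 5 3 11 2)(4 12 6 13 14)(8 9) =[0, 10, 1, 11, 12, 3, 13, 7, 9, 8, 5, 2, 6, 14, 4]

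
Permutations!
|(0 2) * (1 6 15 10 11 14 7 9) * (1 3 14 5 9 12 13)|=|(0 2)(1 6 15 10 11 5 9 3 14 7 12 13)|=12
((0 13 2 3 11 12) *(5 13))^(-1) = ((0 5 13 2 3 11 12))^(-1) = (0 12 11 3 2 13 5)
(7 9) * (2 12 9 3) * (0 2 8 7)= (0 2 12 9)(3 8 7)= [2, 1, 12, 8, 4, 5, 6, 3, 7, 0, 10, 11, 9]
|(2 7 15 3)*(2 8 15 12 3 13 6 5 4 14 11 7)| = |(3 8 15 13 6 5 4 14 11 7 12)| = 11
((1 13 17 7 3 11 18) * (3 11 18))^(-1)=((1 13 17 7 11 3 18))^(-1)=(1 18 3 11 7 17 13)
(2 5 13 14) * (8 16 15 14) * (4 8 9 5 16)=[0, 1, 16, 3, 8, 13, 6, 7, 4, 5, 10, 11, 12, 9, 2, 14, 15]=(2 16 15 14)(4 8)(5 13 9)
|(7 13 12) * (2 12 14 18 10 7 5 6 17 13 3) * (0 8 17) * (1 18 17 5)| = |(0 8 5 6)(1 18 10 7 3 2 12)(13 14 17)| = 84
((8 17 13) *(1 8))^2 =(1 17)(8 13)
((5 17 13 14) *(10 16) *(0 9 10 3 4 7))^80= (17)(0 16 7 10 4 9 3)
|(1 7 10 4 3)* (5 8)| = 10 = |(1 7 10 4 3)(5 8)|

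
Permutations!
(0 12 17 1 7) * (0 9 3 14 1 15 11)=(0 12 17 15 11)(1 7 9 3 14)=[12, 7, 2, 14, 4, 5, 6, 9, 8, 3, 10, 0, 17, 13, 1, 11, 16, 15]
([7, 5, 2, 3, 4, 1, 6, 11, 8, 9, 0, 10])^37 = [7, 5, 2, 3, 4, 1, 6, 11, 8, 9, 0, 10]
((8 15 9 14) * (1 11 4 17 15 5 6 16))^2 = (1 4 15 14 5 16 11 17 9 8 6)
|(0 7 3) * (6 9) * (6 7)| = |(0 6 9 7 3)| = 5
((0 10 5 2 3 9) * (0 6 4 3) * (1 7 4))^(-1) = ((0 10 5 2)(1 7 4 3 9 6))^(-1) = (0 2 5 10)(1 6 9 3 4 7)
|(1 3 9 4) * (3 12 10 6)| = |(1 12 10 6 3 9 4)| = 7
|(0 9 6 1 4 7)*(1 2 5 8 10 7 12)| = |(0 9 6 2 5 8 10 7)(1 4 12)| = 24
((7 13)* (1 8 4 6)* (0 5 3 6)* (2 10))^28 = ((0 5 3 6 1 8 4)(2 10)(7 13))^28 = (13)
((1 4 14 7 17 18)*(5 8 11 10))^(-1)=(1 18 17 7 14 4)(5 10 11 8)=((1 4 14 7 17 18)(5 8 11 10))^(-1)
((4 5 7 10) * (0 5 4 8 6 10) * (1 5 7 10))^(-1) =((0 7)(1 5 10 8 6))^(-1) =(0 7)(1 6 8 10 5)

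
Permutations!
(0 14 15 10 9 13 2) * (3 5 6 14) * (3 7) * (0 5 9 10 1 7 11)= [11, 7, 5, 9, 4, 6, 14, 3, 8, 13, 10, 0, 12, 2, 15, 1]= (0 11)(1 7 3 9 13 2 5 6 14 15)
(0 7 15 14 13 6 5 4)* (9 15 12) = (0 7 12 9 15 14 13 6 5 4) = [7, 1, 2, 3, 0, 4, 5, 12, 8, 15, 10, 11, 9, 6, 13, 14]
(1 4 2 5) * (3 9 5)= [0, 4, 3, 9, 2, 1, 6, 7, 8, 5]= (1 4 2 3 9 5)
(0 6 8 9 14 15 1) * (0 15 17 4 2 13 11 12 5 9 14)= (0 6 8 14 17 4 2 13 11 12 5 9)(1 15)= [6, 15, 13, 3, 2, 9, 8, 7, 14, 0, 10, 12, 5, 11, 17, 1, 16, 4]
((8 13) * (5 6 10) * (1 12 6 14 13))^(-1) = (1 8 13 14 5 10 6 12)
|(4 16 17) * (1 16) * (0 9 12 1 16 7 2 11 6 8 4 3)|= |(0 9 12 1 7 2 11 6 8 4 16 17 3)|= 13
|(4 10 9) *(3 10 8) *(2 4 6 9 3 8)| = |(2 4)(3 10)(6 9)| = 2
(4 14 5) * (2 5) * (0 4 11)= [4, 1, 5, 3, 14, 11, 6, 7, 8, 9, 10, 0, 12, 13, 2]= (0 4 14 2 5 11)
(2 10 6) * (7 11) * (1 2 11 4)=(1 2 10 6 11 7 4)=[0, 2, 10, 3, 1, 5, 11, 4, 8, 9, 6, 7]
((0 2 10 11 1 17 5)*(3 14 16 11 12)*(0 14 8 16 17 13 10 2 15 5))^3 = (0 14 15 17 5)(1 12 16 13 3 11 10 8)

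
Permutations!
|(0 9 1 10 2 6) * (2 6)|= |(0 9 1 10 6)|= 5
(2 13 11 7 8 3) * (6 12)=(2 13 11 7 8 3)(6 12)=[0, 1, 13, 2, 4, 5, 12, 8, 3, 9, 10, 7, 6, 11]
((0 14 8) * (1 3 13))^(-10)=(0 8 14)(1 13 3)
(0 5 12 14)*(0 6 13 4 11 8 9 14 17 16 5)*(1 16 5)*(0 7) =[7, 16, 2, 3, 11, 12, 13, 0, 9, 14, 10, 8, 17, 4, 6, 15, 1, 5] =(0 7)(1 16)(4 11 8 9 14 6 13)(5 12 17)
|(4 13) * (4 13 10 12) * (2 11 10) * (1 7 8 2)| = |(13)(1 7 8 2 11 10 12 4)| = 8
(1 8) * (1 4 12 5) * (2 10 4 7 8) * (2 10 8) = (1 10 4 12 5)(2 8 7) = [0, 10, 8, 3, 12, 1, 6, 2, 7, 9, 4, 11, 5]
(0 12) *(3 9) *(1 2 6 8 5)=(0 12)(1 2 6 8 5)(3 9)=[12, 2, 6, 9, 4, 1, 8, 7, 5, 3, 10, 11, 0]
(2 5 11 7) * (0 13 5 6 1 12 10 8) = (0 13 5 11 7 2 6 1 12 10 8) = [13, 12, 6, 3, 4, 11, 1, 2, 0, 9, 8, 7, 10, 5]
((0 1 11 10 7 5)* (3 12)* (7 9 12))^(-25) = ((0 1 11 10 9 12 3 7 5))^(-25) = (0 11 9 3 5 1 10 12 7)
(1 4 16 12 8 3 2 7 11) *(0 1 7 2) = [1, 4, 2, 0, 16, 5, 6, 11, 3, 9, 10, 7, 8, 13, 14, 15, 12] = (0 1 4 16 12 8 3)(7 11)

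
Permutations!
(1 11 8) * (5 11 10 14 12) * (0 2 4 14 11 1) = (0 2 4 14 12 5 1 10 11 8) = [2, 10, 4, 3, 14, 1, 6, 7, 0, 9, 11, 8, 5, 13, 12]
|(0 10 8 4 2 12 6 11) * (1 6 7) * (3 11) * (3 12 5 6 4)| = 35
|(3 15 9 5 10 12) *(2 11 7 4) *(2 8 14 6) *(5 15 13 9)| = 7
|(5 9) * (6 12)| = 2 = |(5 9)(6 12)|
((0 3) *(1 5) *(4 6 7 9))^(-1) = ((0 3)(1 5)(4 6 7 9))^(-1) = (0 3)(1 5)(4 9 7 6)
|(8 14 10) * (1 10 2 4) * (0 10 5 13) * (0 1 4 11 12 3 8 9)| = 6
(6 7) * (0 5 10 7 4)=(0 5 10 7 6 4)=[5, 1, 2, 3, 0, 10, 4, 6, 8, 9, 7]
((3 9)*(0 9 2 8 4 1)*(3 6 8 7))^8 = ((0 9 6 8 4 1)(2 7 3))^8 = (0 6 4)(1 9 8)(2 3 7)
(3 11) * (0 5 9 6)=(0 5 9 6)(3 11)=[5, 1, 2, 11, 4, 9, 0, 7, 8, 6, 10, 3]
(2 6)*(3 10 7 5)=(2 6)(3 10 7 5)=[0, 1, 6, 10, 4, 3, 2, 5, 8, 9, 7]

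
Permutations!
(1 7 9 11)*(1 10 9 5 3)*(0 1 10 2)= (0 1 7 5 3 10 9 11 2)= [1, 7, 0, 10, 4, 3, 6, 5, 8, 11, 9, 2]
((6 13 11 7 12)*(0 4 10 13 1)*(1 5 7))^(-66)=(13)(5 12)(6 7)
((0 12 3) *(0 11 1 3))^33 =((0 12)(1 3 11))^33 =(0 12)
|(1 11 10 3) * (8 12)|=4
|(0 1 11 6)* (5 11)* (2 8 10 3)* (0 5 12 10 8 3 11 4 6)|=30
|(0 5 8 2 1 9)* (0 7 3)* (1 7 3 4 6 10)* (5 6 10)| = 11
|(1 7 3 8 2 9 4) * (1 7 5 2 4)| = 4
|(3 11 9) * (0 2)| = 6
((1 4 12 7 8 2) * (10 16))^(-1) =(1 2 8 7 12 4)(10 16)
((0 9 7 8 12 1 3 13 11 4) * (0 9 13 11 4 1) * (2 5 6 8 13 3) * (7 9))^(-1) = (0 12 8 6 5 2 1 11 3)(4 13 7)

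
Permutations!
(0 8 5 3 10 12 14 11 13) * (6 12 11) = (0 8 5 3 10 11 13)(6 12 14) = [8, 1, 2, 10, 4, 3, 12, 7, 5, 9, 11, 13, 14, 0, 6]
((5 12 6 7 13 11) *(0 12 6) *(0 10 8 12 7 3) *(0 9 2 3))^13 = (0 7 13 11 5 6)(2 3 9)(8 12 10)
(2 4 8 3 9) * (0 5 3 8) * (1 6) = (0 5 3 9 2 4)(1 6) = [5, 6, 4, 9, 0, 3, 1, 7, 8, 2]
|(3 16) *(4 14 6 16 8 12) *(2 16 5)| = 9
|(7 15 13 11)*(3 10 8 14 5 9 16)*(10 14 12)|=60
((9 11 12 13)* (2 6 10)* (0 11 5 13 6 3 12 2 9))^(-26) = (0 12 5 2 10)(3 9 11 6 13)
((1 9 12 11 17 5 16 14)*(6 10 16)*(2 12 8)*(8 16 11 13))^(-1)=(1 14 16 9)(2 8 13 12)(5 17 11 10 6)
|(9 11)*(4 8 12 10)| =4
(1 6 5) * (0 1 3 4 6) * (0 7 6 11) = (0 1 7 6 5 3 4 11) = [1, 7, 2, 4, 11, 3, 5, 6, 8, 9, 10, 0]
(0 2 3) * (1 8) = (0 2 3)(1 8) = [2, 8, 3, 0, 4, 5, 6, 7, 1]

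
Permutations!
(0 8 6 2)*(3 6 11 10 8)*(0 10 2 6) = (0 3)(2 10 8 11) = [3, 1, 10, 0, 4, 5, 6, 7, 11, 9, 8, 2]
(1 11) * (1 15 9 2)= (1 11 15 9 2)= [0, 11, 1, 3, 4, 5, 6, 7, 8, 2, 10, 15, 12, 13, 14, 9]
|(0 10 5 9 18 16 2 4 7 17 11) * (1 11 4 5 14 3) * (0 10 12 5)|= |(0 12 5 9 18 16 2)(1 11 10 14 3)(4 7 17)|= 105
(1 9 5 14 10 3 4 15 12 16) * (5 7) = [0, 9, 2, 4, 15, 14, 6, 5, 8, 7, 3, 11, 16, 13, 10, 12, 1] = (1 9 7 5 14 10 3 4 15 12 16)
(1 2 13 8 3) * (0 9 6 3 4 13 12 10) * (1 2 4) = (0 9 6 3 2 12 10)(1 4 13 8) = [9, 4, 12, 2, 13, 5, 3, 7, 1, 6, 0, 11, 10, 8]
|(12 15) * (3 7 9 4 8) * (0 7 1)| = |(0 7 9 4 8 3 1)(12 15)| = 14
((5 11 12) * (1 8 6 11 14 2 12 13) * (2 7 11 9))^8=((1 8 6 9 2 12 5 14 7 11 13))^8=(1 7 12 6 13 14 2 8 11 5 9)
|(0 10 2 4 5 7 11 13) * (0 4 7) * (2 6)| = 9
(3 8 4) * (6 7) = [0, 1, 2, 8, 3, 5, 7, 6, 4] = (3 8 4)(6 7)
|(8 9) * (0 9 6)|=4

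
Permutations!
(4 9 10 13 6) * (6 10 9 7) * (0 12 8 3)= (0 12 8 3)(4 7 6)(10 13)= [12, 1, 2, 0, 7, 5, 4, 6, 3, 9, 13, 11, 8, 10]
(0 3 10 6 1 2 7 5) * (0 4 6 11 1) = [3, 2, 7, 10, 6, 4, 0, 5, 8, 9, 11, 1] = (0 3 10 11 1 2 7 5 4 6)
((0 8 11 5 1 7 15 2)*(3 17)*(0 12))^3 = (0 5 15)(1 2 8)(3 17)(7 12 11)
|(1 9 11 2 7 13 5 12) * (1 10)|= 9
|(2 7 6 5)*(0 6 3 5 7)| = 6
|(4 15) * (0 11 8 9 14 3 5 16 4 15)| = 9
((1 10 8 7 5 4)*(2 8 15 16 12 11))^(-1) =((1 10 15 16 12 11 2 8 7 5 4))^(-1) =(1 4 5 7 8 2 11 12 16 15 10)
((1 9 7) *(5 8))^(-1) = (1 7 9)(5 8)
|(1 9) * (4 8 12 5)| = |(1 9)(4 8 12 5)| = 4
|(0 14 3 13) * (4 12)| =4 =|(0 14 3 13)(4 12)|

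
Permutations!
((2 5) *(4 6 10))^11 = ((2 5)(4 6 10))^11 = (2 5)(4 10 6)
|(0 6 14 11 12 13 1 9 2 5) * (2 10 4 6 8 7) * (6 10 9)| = |(0 8 7 2 5)(1 6 14 11 12 13)(4 10)| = 30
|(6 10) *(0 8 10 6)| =3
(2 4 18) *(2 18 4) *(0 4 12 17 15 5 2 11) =(18)(0 4 12 17 15 5 2 11) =[4, 1, 11, 3, 12, 2, 6, 7, 8, 9, 10, 0, 17, 13, 14, 5, 16, 15, 18]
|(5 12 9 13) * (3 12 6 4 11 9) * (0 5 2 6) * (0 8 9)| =|(0 5 8 9 13 2 6 4 11)(3 12)| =18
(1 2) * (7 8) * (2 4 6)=(1 4 6 2)(7 8)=[0, 4, 1, 3, 6, 5, 2, 8, 7]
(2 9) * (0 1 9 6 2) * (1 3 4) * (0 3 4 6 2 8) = [4, 9, 2, 6, 1, 5, 8, 7, 0, 3] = (0 4 1 9 3 6 8)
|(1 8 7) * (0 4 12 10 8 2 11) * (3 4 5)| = |(0 5 3 4 12 10 8 7 1 2 11)| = 11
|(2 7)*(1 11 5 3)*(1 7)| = 6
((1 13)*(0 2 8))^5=(0 8 2)(1 13)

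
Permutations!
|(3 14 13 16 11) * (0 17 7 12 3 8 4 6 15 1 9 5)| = |(0 17 7 12 3 14 13 16 11 8 4 6 15 1 9 5)| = 16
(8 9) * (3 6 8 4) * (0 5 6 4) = (0 5 6 8 9)(3 4) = [5, 1, 2, 4, 3, 6, 8, 7, 9, 0]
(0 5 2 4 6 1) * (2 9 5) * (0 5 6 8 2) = (1 5 9 6)(2 4 8) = [0, 5, 4, 3, 8, 9, 1, 7, 2, 6]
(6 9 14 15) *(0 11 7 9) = (0 11 7 9 14 15 6) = [11, 1, 2, 3, 4, 5, 0, 9, 8, 14, 10, 7, 12, 13, 15, 6]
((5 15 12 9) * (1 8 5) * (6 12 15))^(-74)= (15)(1 12 5)(6 8 9)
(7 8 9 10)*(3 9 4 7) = (3 9 10)(4 7 8) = [0, 1, 2, 9, 7, 5, 6, 8, 4, 10, 3]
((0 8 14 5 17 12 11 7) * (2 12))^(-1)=(0 7 11 12 2 17 5 14 8)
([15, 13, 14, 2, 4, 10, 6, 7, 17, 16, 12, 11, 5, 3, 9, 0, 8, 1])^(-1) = (0 15)(1 17 8 16 9 14 2 3 13)(5 12 10)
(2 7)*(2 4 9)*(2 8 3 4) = (2 7)(3 4 9 8) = [0, 1, 7, 4, 9, 5, 6, 2, 3, 8]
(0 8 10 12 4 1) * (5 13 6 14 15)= (0 8 10 12 4 1)(5 13 6 14 15)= [8, 0, 2, 3, 1, 13, 14, 7, 10, 9, 12, 11, 4, 6, 15, 5]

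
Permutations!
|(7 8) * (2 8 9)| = |(2 8 7 9)| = 4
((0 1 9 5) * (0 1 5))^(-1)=((0 5 1 9))^(-1)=(0 9 1 5)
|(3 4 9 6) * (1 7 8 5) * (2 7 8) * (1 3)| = 14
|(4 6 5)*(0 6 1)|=5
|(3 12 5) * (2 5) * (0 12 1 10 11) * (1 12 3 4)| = |(0 3 12 2 5 4 1 10 11)| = 9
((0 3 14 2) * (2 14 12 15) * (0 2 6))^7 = ((0 3 12 15 6))^7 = (0 12 6 3 15)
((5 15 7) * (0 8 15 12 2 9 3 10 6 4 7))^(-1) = (0 15 8)(2 12 5 7 4 6 10 3 9)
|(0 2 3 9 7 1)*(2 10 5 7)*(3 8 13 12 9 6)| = |(0 10 5 7 1)(2 8 13 12 9)(3 6)| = 10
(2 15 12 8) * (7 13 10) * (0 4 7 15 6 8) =(0 4 7 13 10 15 12)(2 6 8) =[4, 1, 6, 3, 7, 5, 8, 13, 2, 9, 15, 11, 0, 10, 14, 12]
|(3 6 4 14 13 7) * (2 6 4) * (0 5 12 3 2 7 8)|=24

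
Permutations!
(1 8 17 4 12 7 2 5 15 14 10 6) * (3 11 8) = (1 3 11 8 17 4 12 7 2 5 15 14 10 6) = [0, 3, 5, 11, 12, 15, 1, 2, 17, 9, 6, 8, 7, 13, 10, 14, 16, 4]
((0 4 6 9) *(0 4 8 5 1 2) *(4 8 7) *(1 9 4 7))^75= ((0 1 2)(4 6)(5 9 8))^75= (9)(4 6)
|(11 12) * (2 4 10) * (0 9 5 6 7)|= |(0 9 5 6 7)(2 4 10)(11 12)|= 30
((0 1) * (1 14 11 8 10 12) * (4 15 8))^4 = ((0 14 11 4 15 8 10 12 1))^4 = (0 15 1 4 12 11 10 14 8)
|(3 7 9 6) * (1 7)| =5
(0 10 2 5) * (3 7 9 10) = (0 3 7 9 10 2 5) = [3, 1, 5, 7, 4, 0, 6, 9, 8, 10, 2]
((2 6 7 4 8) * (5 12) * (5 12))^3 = (12)(2 4 6 8 7)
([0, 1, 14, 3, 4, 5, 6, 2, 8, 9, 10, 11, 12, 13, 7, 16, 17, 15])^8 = (2 7 14)(15 17 16)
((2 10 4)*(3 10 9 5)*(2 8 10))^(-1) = (2 3 5 9)(4 10 8)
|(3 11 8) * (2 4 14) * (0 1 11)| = 15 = |(0 1 11 8 3)(2 4 14)|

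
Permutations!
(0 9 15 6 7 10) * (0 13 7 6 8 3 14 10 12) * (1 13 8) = (0 9 15 1 13 7 12)(3 14 10 8) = [9, 13, 2, 14, 4, 5, 6, 12, 3, 15, 8, 11, 0, 7, 10, 1]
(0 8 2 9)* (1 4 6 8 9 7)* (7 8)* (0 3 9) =(1 4 6 7)(2 8)(3 9) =[0, 4, 8, 9, 6, 5, 7, 1, 2, 3]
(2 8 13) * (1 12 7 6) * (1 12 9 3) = (1 9 3)(2 8 13)(6 12 7) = [0, 9, 8, 1, 4, 5, 12, 6, 13, 3, 10, 11, 7, 2]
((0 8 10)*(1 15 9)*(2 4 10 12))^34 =(0 4 12)(1 15 9)(2 8 10)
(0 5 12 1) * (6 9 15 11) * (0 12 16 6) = (0 5 16 6 9 15 11)(1 12) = [5, 12, 2, 3, 4, 16, 9, 7, 8, 15, 10, 0, 1, 13, 14, 11, 6]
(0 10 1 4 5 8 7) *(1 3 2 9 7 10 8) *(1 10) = (0 8 1 4 5 10 3 2 9 7) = [8, 4, 9, 2, 5, 10, 6, 0, 1, 7, 3]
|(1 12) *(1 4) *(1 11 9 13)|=|(1 12 4 11 9 13)|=6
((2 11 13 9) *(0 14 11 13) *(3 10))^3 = ((0 14 11)(2 13 9)(3 10))^3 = (14)(3 10)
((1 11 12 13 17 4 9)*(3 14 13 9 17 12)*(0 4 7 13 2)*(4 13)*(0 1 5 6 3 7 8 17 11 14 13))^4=(17)(1 14 2)(3 5 12)(4 11 7)(6 9 13)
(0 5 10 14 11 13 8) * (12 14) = (0 5 10 12 14 11 13 8) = [5, 1, 2, 3, 4, 10, 6, 7, 0, 9, 12, 13, 14, 8, 11]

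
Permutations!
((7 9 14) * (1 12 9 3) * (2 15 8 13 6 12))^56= (1 2 15 8 13 6 12 9 14 7 3)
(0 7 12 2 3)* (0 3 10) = [7, 1, 10, 3, 4, 5, 6, 12, 8, 9, 0, 11, 2] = (0 7 12 2 10)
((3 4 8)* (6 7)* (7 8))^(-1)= ((3 4 7 6 8))^(-1)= (3 8 6 7 4)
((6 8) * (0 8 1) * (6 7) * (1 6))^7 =((0 8 7 1))^7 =(0 1 7 8)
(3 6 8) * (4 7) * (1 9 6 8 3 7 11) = [0, 9, 2, 8, 11, 5, 3, 4, 7, 6, 10, 1] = (1 9 6 3 8 7 4 11)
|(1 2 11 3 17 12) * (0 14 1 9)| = 9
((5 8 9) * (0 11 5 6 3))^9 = (0 5 9 3 11 8 6)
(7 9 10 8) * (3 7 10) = (3 7 9)(8 10) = [0, 1, 2, 7, 4, 5, 6, 9, 10, 3, 8]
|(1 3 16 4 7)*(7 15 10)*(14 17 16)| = |(1 3 14 17 16 4 15 10 7)| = 9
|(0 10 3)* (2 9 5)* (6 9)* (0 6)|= 7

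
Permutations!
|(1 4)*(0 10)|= |(0 10)(1 4)|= 2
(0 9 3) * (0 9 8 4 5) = [8, 1, 2, 9, 5, 0, 6, 7, 4, 3] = (0 8 4 5)(3 9)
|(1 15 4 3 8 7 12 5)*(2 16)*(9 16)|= 24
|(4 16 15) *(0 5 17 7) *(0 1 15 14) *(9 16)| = |(0 5 17 7 1 15 4 9 16 14)| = 10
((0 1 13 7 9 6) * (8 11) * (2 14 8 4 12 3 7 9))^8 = (14)(0 9 1 6 13)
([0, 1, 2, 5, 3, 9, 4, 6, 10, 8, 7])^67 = [0, 1, 2, 8, 9, 10, 5, 3, 6, 7, 4]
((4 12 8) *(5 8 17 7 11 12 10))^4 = ((4 10 5 8)(7 11 12 17))^4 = (17)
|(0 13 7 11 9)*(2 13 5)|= |(0 5 2 13 7 11 9)|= 7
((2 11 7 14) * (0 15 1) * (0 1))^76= (15)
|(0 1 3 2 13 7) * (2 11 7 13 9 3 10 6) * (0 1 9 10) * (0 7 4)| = |(13)(0 9 3 11 4)(1 7)(2 10 6)| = 30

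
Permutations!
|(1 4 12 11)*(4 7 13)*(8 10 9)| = 6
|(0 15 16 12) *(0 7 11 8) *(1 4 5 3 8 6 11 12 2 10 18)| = 22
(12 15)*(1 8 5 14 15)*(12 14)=(1 8 5 12)(14 15)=[0, 8, 2, 3, 4, 12, 6, 7, 5, 9, 10, 11, 1, 13, 15, 14]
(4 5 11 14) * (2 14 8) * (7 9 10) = (2 14 4 5 11 8)(7 9 10) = [0, 1, 14, 3, 5, 11, 6, 9, 2, 10, 7, 8, 12, 13, 4]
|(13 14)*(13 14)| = |(14)| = 1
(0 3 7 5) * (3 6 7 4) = (0 6 7 5)(3 4) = [6, 1, 2, 4, 3, 0, 7, 5]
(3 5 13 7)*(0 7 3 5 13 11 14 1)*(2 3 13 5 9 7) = (0 2 3 5 11 14 1)(7 9) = [2, 0, 3, 5, 4, 11, 6, 9, 8, 7, 10, 14, 12, 13, 1]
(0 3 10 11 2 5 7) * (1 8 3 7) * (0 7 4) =(0 4)(1 8 3 10 11 2 5) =[4, 8, 5, 10, 0, 1, 6, 7, 3, 9, 11, 2]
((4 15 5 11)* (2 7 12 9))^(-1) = ((2 7 12 9)(4 15 5 11))^(-1) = (2 9 12 7)(4 11 5 15)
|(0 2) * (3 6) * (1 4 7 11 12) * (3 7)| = |(0 2)(1 4 3 6 7 11 12)| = 14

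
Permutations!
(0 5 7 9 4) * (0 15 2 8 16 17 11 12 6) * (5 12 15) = [12, 1, 8, 3, 5, 7, 0, 9, 16, 4, 10, 15, 6, 13, 14, 2, 17, 11] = (0 12 6)(2 8 16 17 11 15)(4 5 7 9)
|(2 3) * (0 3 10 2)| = |(0 3)(2 10)| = 2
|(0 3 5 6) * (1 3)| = |(0 1 3 5 6)| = 5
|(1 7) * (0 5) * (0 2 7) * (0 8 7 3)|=12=|(0 5 2 3)(1 8 7)|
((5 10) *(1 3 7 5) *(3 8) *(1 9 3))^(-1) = (1 8)(3 9 10 5 7)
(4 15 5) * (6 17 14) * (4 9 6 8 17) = (4 15 5 9 6)(8 17 14) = [0, 1, 2, 3, 15, 9, 4, 7, 17, 6, 10, 11, 12, 13, 8, 5, 16, 14]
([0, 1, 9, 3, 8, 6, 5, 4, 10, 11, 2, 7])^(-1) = [0, 1, 10, 3, 7, 6, 5, 11, 4, 2, 8, 9]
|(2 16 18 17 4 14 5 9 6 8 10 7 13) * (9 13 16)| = 13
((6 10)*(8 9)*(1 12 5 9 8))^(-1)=(1 9 5 12)(6 10)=((1 12 5 9)(6 10))^(-1)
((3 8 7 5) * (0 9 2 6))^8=((0 9 2 6)(3 8 7 5))^8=(9)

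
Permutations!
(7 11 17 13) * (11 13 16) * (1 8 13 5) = [0, 8, 2, 3, 4, 1, 6, 5, 13, 9, 10, 17, 12, 7, 14, 15, 11, 16] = (1 8 13 7 5)(11 17 16)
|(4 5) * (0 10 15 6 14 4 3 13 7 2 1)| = |(0 10 15 6 14 4 5 3 13 7 2 1)| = 12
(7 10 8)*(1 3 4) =(1 3 4)(7 10 8) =[0, 3, 2, 4, 1, 5, 6, 10, 7, 9, 8]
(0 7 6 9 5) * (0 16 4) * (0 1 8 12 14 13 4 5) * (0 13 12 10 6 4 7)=(1 8 10 6 9 13 7 4)(5 16)(12 14)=[0, 8, 2, 3, 1, 16, 9, 4, 10, 13, 6, 11, 14, 7, 12, 15, 5]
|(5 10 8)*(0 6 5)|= 5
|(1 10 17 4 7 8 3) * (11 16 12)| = |(1 10 17 4 7 8 3)(11 16 12)| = 21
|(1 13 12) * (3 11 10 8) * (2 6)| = 12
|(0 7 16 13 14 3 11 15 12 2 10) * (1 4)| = 22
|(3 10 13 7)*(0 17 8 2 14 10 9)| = |(0 17 8 2 14 10 13 7 3 9)| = 10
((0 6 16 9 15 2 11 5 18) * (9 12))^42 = ((0 6 16 12 9 15 2 11 5 18))^42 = (0 16 9 2 5)(6 12 15 11 18)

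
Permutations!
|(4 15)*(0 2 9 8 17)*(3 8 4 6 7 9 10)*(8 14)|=35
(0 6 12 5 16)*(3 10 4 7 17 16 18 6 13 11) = (0 13 11 3 10 4 7 17 16)(5 18 6 12) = [13, 1, 2, 10, 7, 18, 12, 17, 8, 9, 4, 3, 5, 11, 14, 15, 0, 16, 6]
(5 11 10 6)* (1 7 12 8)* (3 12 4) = (1 7 4 3 12 8)(5 11 10 6) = [0, 7, 2, 12, 3, 11, 5, 4, 1, 9, 6, 10, 8]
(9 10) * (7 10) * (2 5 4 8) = (2 5 4 8)(7 10 9) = [0, 1, 5, 3, 8, 4, 6, 10, 2, 7, 9]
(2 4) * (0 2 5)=(0 2 4 5)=[2, 1, 4, 3, 5, 0]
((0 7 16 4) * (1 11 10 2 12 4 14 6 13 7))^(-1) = ((0 1 11 10 2 12 4)(6 13 7 16 14))^(-1) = (0 4 12 2 10 11 1)(6 14 16 7 13)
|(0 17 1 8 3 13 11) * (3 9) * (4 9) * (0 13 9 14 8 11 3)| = |(0 17 1 11 13 3 9)(4 14 8)| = 21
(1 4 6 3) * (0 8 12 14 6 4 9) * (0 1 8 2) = (0 2)(1 9)(3 8 12 14 6) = [2, 9, 0, 8, 4, 5, 3, 7, 12, 1, 10, 11, 14, 13, 6]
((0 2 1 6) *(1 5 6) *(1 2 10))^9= (0 2)(1 6)(5 10)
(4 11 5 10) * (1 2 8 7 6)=(1 2 8 7 6)(4 11 5 10)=[0, 2, 8, 3, 11, 10, 1, 6, 7, 9, 4, 5]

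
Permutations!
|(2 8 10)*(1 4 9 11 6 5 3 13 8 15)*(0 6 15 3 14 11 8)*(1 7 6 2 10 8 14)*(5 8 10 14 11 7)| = 60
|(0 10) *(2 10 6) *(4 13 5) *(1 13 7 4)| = |(0 6 2 10)(1 13 5)(4 7)| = 12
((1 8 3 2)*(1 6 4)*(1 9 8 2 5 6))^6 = ((1 2)(3 5 6 4 9 8))^6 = (9)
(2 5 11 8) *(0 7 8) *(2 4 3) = (0 7 8 4 3 2 5 11) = [7, 1, 5, 2, 3, 11, 6, 8, 4, 9, 10, 0]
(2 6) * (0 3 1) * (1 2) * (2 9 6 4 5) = (0 3 9 6 1)(2 4 5) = [3, 0, 4, 9, 5, 2, 1, 7, 8, 6]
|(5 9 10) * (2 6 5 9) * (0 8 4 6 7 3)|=8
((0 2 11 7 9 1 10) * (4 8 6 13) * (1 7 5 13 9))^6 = ((0 2 11 5 13 4 8 6 9 7 1 10))^6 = (0 8)(1 13)(2 6)(4 10)(5 7)(9 11)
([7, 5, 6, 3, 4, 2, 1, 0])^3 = [7, 6, 5, 3, 4, 1, 2, 0]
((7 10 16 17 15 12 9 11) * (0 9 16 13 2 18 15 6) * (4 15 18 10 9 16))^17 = ((18)(0 16 17 6)(2 10 13)(4 15 12)(7 9 11))^17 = (18)(0 16 17 6)(2 13 10)(4 12 15)(7 11 9)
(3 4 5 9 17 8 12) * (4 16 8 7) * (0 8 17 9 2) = (0 8 12 3 16 17 7 4 5 2) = [8, 1, 0, 16, 5, 2, 6, 4, 12, 9, 10, 11, 3, 13, 14, 15, 17, 7]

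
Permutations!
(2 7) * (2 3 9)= (2 7 3 9)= [0, 1, 7, 9, 4, 5, 6, 3, 8, 2]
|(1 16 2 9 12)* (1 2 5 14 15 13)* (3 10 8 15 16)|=6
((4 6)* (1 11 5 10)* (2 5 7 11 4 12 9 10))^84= (12)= ((1 4 6 12 9 10)(2 5)(7 11))^84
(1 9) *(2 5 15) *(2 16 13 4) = (1 9)(2 5 15 16 13 4) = [0, 9, 5, 3, 2, 15, 6, 7, 8, 1, 10, 11, 12, 4, 14, 16, 13]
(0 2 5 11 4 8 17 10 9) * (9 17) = (0 2 5 11 4 8 9)(10 17) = [2, 1, 5, 3, 8, 11, 6, 7, 9, 0, 17, 4, 12, 13, 14, 15, 16, 10]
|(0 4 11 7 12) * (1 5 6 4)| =8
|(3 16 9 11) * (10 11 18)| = 6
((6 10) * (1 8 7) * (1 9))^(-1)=(1 9 7 8)(6 10)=((1 8 7 9)(6 10))^(-1)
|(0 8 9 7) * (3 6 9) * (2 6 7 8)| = |(0 2 6 9 8 3 7)| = 7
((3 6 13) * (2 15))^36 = ((2 15)(3 6 13))^36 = (15)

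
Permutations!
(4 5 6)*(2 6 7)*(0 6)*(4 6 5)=(0 5 7 2)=[5, 1, 0, 3, 4, 7, 6, 2]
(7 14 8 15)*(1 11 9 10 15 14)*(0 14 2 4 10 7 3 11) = [14, 0, 4, 11, 10, 5, 6, 1, 2, 7, 15, 9, 12, 13, 8, 3] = (0 14 8 2 4 10 15 3 11 9 7 1)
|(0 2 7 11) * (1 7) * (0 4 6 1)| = |(0 2)(1 7 11 4 6)| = 10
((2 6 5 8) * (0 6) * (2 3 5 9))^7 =(0 2 9 6)(3 5 8)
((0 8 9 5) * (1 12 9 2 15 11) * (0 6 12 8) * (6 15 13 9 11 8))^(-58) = (1 12)(2 9 15)(5 8 13)(6 11)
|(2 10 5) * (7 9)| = |(2 10 5)(7 9)| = 6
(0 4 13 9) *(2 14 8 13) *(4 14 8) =(0 14 4 2 8 13 9) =[14, 1, 8, 3, 2, 5, 6, 7, 13, 0, 10, 11, 12, 9, 4]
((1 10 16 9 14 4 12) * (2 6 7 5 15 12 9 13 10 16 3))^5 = ((1 16 13 10 3 2 6 7 5 15 12)(4 9 14))^5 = (1 2 12 3 15 10 5 13 7 16 6)(4 14 9)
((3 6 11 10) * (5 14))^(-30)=((3 6 11 10)(5 14))^(-30)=(14)(3 11)(6 10)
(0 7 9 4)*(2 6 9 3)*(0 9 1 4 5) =(0 7 3 2 6 1 4 9 5) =[7, 4, 6, 2, 9, 0, 1, 3, 8, 5]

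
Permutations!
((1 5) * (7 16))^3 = ((1 5)(7 16))^3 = (1 5)(7 16)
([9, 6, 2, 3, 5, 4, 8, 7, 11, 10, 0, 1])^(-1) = (0 10 9)(1 11 8 6)(4 5)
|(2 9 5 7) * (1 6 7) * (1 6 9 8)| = |(1 9 5 6 7 2 8)| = 7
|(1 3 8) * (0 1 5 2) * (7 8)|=7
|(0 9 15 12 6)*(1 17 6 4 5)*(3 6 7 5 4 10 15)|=|(0 9 3 6)(1 17 7 5)(10 15 12)|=12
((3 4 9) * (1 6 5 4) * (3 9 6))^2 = (9)(4 5 6)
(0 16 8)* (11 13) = [16, 1, 2, 3, 4, 5, 6, 7, 0, 9, 10, 13, 12, 11, 14, 15, 8] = (0 16 8)(11 13)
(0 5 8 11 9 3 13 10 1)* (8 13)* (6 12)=(0 5 13 10 1)(3 8 11 9)(6 12)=[5, 0, 2, 8, 4, 13, 12, 7, 11, 3, 1, 9, 6, 10]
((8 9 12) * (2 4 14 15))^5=(2 4 14 15)(8 12 9)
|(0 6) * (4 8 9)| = |(0 6)(4 8 9)| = 6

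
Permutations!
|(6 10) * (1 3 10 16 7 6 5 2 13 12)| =|(1 3 10 5 2 13 12)(6 16 7)| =21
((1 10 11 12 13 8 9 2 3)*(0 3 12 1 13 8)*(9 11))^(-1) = ((0 3 13)(1 10 9 2 12 8 11))^(-1) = (0 13 3)(1 11 8 12 2 9 10)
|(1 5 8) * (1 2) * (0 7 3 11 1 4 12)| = 10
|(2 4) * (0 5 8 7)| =4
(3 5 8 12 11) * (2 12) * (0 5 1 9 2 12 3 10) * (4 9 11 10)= (0 5 8 12 10)(1 11 4 9 2 3)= [5, 11, 3, 1, 9, 8, 6, 7, 12, 2, 0, 4, 10]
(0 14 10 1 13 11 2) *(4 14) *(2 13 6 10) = [4, 6, 0, 3, 14, 5, 10, 7, 8, 9, 1, 13, 12, 11, 2] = (0 4 14 2)(1 6 10)(11 13)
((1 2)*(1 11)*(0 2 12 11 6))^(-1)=(0 6 2)(1 11 12)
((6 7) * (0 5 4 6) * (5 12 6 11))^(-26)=(0 6)(4 11 5)(7 12)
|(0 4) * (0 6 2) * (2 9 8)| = 6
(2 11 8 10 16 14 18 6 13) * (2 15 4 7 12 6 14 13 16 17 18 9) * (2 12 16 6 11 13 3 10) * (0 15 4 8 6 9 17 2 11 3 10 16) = (0 15 8 11 6 9 12 3 16 10 2 13 4 7)(14 17 18) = [15, 1, 13, 16, 7, 5, 9, 0, 11, 12, 2, 6, 3, 4, 17, 8, 10, 18, 14]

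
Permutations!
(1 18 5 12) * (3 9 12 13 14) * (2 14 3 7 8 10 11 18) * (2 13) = [0, 13, 14, 9, 4, 2, 6, 8, 10, 12, 11, 18, 1, 3, 7, 15, 16, 17, 5] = (1 13 3 9 12)(2 14 7 8 10 11 18 5)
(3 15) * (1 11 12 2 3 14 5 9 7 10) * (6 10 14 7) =[0, 11, 3, 15, 4, 9, 10, 14, 8, 6, 1, 12, 2, 13, 5, 7] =(1 11 12 2 3 15 7 14 5 9 6 10)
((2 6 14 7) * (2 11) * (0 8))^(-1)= (0 8)(2 11 7 14 6)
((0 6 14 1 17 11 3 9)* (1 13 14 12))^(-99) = ((0 6 12 1 17 11 3 9)(13 14))^(-99) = (0 11 12 9 17 6 3 1)(13 14)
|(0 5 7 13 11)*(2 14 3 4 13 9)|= 10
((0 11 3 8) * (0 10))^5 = (11) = ((0 11 3 8 10))^5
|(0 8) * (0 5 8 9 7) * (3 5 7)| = 6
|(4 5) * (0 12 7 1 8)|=10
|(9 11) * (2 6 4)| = 6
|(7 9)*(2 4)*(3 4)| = 6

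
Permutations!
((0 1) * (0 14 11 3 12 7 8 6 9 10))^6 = (0 7 1 8 14 6 11 9 3 10 12)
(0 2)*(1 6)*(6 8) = [2, 8, 0, 3, 4, 5, 1, 7, 6] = (0 2)(1 8 6)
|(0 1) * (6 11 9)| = |(0 1)(6 11 9)| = 6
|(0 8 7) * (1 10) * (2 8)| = 4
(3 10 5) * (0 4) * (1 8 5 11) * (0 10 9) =(0 4 10 11 1 8 5 3 9) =[4, 8, 2, 9, 10, 3, 6, 7, 5, 0, 11, 1]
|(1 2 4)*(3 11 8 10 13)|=15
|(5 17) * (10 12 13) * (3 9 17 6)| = 15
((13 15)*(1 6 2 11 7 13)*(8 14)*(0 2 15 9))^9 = (15)(0 7)(2 13)(8 14)(9 11)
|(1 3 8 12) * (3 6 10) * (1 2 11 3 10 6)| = 5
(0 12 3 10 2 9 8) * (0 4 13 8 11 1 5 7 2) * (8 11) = (0 12 3 10)(1 5 7 2 9 8 4 13 11) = [12, 5, 9, 10, 13, 7, 6, 2, 4, 8, 0, 1, 3, 11]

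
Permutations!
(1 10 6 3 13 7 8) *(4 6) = (1 10 4 6 3 13 7 8) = [0, 10, 2, 13, 6, 5, 3, 8, 1, 9, 4, 11, 12, 7]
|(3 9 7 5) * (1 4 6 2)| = |(1 4 6 2)(3 9 7 5)| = 4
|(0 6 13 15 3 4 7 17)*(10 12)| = 8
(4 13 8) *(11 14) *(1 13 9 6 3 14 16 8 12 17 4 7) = (1 13 12 17 4 9 6 3 14 11 16 8 7) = [0, 13, 2, 14, 9, 5, 3, 1, 7, 6, 10, 16, 17, 12, 11, 15, 8, 4]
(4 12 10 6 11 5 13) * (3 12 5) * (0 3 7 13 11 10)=[3, 1, 2, 12, 5, 11, 10, 13, 8, 9, 6, 7, 0, 4]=(0 3 12)(4 5 11 7 13)(6 10)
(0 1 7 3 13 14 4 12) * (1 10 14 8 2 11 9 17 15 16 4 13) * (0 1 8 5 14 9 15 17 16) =(17)(0 10 9 16 4 12 1 7 3 8 2 11 15)(5 14 13) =[10, 7, 11, 8, 12, 14, 6, 3, 2, 16, 9, 15, 1, 5, 13, 0, 4, 17]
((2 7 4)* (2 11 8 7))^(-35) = (4 11 8 7)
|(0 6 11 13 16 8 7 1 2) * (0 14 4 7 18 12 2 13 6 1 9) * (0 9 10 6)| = 14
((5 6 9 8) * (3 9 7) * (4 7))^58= ((3 9 8 5 6 4 7))^58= (3 8 6 7 9 5 4)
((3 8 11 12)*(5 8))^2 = (3 8 12 5 11)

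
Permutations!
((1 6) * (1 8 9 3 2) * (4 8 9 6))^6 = ((1 4 8 6 9 3 2))^6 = (1 2 3 9 6 8 4)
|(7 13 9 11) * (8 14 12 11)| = |(7 13 9 8 14 12 11)| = 7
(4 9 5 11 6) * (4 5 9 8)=(4 8)(5 11 6)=[0, 1, 2, 3, 8, 11, 5, 7, 4, 9, 10, 6]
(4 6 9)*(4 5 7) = (4 6 9 5 7) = [0, 1, 2, 3, 6, 7, 9, 4, 8, 5]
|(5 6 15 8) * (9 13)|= 4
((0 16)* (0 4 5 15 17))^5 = ((0 16 4 5 15 17))^5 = (0 17 15 5 4 16)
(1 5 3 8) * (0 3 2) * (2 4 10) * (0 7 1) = (0 3 8)(1 5 4 10 2 7) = [3, 5, 7, 8, 10, 4, 6, 1, 0, 9, 2]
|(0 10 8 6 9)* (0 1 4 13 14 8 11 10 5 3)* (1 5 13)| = 8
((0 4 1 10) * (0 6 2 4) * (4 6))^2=((1 10 4)(2 6))^2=(1 4 10)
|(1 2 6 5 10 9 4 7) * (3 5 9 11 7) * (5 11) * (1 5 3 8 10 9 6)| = |(1 2)(3 11 7 5 9 4 8 10)| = 8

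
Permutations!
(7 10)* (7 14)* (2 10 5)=(2 10 14 7 5)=[0, 1, 10, 3, 4, 2, 6, 5, 8, 9, 14, 11, 12, 13, 7]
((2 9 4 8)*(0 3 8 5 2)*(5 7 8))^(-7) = (0 3 5 2 9 4 7 8)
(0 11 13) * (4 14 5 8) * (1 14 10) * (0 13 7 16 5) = (0 11 7 16 5 8 4 10 1 14) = [11, 14, 2, 3, 10, 8, 6, 16, 4, 9, 1, 7, 12, 13, 0, 15, 5]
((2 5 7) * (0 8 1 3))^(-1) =(0 3 1 8)(2 7 5)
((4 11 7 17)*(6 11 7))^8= ((4 7 17)(6 11))^8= (4 17 7)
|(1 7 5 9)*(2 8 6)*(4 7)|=|(1 4 7 5 9)(2 8 6)|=15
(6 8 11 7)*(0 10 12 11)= [10, 1, 2, 3, 4, 5, 8, 6, 0, 9, 12, 7, 11]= (0 10 12 11 7 6 8)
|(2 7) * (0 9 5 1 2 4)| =|(0 9 5 1 2 7 4)| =7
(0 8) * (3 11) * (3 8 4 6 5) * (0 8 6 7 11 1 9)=(0 4 7 11 6 5 3 1 9)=[4, 9, 2, 1, 7, 3, 5, 11, 8, 0, 10, 6]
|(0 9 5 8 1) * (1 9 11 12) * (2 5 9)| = 12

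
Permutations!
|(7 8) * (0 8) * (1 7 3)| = 5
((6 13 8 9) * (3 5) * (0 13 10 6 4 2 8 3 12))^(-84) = ((0 13 3 5 12)(2 8 9 4)(6 10))^(-84) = (0 13 3 5 12)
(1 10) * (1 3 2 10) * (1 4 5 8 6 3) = (1 4 5 8 6 3 2 10) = [0, 4, 10, 2, 5, 8, 3, 7, 6, 9, 1]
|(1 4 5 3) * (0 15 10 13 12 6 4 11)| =|(0 15 10 13 12 6 4 5 3 1 11)| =11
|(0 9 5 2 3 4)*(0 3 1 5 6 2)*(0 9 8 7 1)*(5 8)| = |(0 5 9 6 2)(1 8 7)(3 4)| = 30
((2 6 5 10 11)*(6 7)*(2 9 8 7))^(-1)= ((5 10 11 9 8 7 6))^(-1)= (5 6 7 8 9 11 10)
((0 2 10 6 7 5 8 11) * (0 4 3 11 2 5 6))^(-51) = (11)(0 10 2 8 5)(6 7)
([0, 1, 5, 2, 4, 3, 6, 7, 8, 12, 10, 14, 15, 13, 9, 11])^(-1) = (2 3 5)(9 14 11 15 12)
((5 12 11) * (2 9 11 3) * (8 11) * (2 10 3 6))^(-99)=((2 9 8 11 5 12 6)(3 10))^(-99)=(2 6 12 5 11 8 9)(3 10)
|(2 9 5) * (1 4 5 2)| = 6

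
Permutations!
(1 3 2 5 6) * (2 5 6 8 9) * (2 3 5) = (1 5 8 9 3 2 6) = [0, 5, 6, 2, 4, 8, 1, 7, 9, 3]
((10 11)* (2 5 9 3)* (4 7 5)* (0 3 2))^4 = (11)(2 9 5 7 4)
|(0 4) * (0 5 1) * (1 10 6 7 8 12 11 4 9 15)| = 8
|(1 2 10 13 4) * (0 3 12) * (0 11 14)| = 5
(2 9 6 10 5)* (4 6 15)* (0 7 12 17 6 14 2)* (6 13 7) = (0 6 10 5)(2 9 15 4 14)(7 12 17 13) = [6, 1, 9, 3, 14, 0, 10, 12, 8, 15, 5, 11, 17, 7, 2, 4, 16, 13]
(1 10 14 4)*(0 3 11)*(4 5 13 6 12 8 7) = [3, 10, 2, 11, 1, 13, 12, 4, 7, 9, 14, 0, 8, 6, 5] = (0 3 11)(1 10 14 5 13 6 12 8 7 4)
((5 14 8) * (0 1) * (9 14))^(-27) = ((0 1)(5 9 14 8))^(-27) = (0 1)(5 9 14 8)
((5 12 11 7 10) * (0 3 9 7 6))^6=((0 3 9 7 10 5 12 11 6))^6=(0 12 7)(3 11 10)(5 9 6)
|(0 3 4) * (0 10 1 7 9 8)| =8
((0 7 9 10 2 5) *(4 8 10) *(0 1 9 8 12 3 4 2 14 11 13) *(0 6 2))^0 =(14)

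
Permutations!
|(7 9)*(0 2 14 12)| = |(0 2 14 12)(7 9)| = 4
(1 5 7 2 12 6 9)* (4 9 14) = (1 5 7 2 12 6 14 4 9) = [0, 5, 12, 3, 9, 7, 14, 2, 8, 1, 10, 11, 6, 13, 4]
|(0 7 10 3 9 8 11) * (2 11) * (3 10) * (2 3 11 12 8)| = 15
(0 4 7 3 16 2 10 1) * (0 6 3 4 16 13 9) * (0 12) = (0 16 2 10 1 6 3 13 9 12)(4 7) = [16, 6, 10, 13, 7, 5, 3, 4, 8, 12, 1, 11, 0, 9, 14, 15, 2]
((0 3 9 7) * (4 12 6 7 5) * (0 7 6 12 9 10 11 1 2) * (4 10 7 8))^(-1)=((12)(0 3 7 8 4 9 5 10 11 1 2))^(-1)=(12)(0 2 1 11 10 5 9 4 8 7 3)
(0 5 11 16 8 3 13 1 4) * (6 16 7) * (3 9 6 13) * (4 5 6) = (0 6 16 8 9 4)(1 5 11 7 13) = [6, 5, 2, 3, 0, 11, 16, 13, 9, 4, 10, 7, 12, 1, 14, 15, 8]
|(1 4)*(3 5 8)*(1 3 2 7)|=7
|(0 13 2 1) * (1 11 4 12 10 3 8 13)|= 8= |(0 1)(2 11 4 12 10 3 8 13)|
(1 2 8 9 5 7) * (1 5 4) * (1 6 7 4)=(1 2 8 9)(4 6 7 5)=[0, 2, 8, 3, 6, 4, 7, 5, 9, 1]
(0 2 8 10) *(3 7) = [2, 1, 8, 7, 4, 5, 6, 3, 10, 9, 0] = (0 2 8 10)(3 7)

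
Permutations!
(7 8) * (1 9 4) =[0, 9, 2, 3, 1, 5, 6, 8, 7, 4] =(1 9 4)(7 8)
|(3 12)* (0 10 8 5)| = 4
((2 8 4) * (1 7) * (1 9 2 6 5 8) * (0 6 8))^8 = (9)(0 5 6)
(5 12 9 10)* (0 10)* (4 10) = (0 4 10 5 12 9) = [4, 1, 2, 3, 10, 12, 6, 7, 8, 0, 5, 11, 9]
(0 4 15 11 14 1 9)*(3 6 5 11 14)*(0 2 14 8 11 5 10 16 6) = (0 4 15 8 11 3)(1 9 2 14)(6 10 16) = [4, 9, 14, 0, 15, 5, 10, 7, 11, 2, 16, 3, 12, 13, 1, 8, 6]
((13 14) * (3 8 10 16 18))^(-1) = ((3 8 10 16 18)(13 14))^(-1) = (3 18 16 10 8)(13 14)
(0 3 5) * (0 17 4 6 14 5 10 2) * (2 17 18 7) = [3, 1, 0, 10, 6, 18, 14, 2, 8, 9, 17, 11, 12, 13, 5, 15, 16, 4, 7] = (0 3 10 17 4 6 14 5 18 7 2)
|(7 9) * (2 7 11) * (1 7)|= |(1 7 9 11 2)|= 5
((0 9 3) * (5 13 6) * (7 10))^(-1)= ((0 9 3)(5 13 6)(7 10))^(-1)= (0 3 9)(5 6 13)(7 10)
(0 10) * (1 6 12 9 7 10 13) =(0 13 1 6 12 9 7 10) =[13, 6, 2, 3, 4, 5, 12, 10, 8, 7, 0, 11, 9, 1]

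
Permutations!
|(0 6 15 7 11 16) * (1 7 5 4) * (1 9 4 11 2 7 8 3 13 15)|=|(0 6 1 8 3 13 15 5 11 16)(2 7)(4 9)|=10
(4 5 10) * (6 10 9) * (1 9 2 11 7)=(1 9 6 10 4 5 2 11 7)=[0, 9, 11, 3, 5, 2, 10, 1, 8, 6, 4, 7]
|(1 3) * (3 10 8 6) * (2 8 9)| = |(1 10 9 2 8 6 3)| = 7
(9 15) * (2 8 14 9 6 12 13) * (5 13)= (2 8 14 9 15 6 12 5 13)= [0, 1, 8, 3, 4, 13, 12, 7, 14, 15, 10, 11, 5, 2, 9, 6]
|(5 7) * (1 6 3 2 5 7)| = 5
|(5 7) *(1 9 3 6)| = |(1 9 3 6)(5 7)| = 4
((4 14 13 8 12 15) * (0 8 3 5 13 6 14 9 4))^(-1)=(0 15 12 8)(3 13 5)(4 9)(6 14)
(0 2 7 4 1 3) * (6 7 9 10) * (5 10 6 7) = (0 2 9 6 5 10 7 4 1 3) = [2, 3, 9, 0, 1, 10, 5, 4, 8, 6, 7]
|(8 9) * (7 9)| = |(7 9 8)| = 3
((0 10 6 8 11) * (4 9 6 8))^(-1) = (0 11 8 10)(4 6 9)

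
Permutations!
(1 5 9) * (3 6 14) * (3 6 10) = (1 5 9)(3 10)(6 14) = [0, 5, 2, 10, 4, 9, 14, 7, 8, 1, 3, 11, 12, 13, 6]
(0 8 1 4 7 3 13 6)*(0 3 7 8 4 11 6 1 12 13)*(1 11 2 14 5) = (0 4 8 12 13 11 6 3)(1 2 14 5) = [4, 2, 14, 0, 8, 1, 3, 7, 12, 9, 10, 6, 13, 11, 5]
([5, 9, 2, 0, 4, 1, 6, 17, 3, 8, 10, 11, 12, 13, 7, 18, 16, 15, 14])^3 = (0 9)(1 3)(5 8)(7 18 17 14 15)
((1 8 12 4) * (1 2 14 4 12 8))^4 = (2 14 4)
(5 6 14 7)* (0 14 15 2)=[14, 1, 0, 3, 4, 6, 15, 5, 8, 9, 10, 11, 12, 13, 7, 2]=(0 14 7 5 6 15 2)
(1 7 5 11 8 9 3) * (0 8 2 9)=(0 8)(1 7 5 11 2 9 3)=[8, 7, 9, 1, 4, 11, 6, 5, 0, 3, 10, 2]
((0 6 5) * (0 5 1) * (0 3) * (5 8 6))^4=((0 5 8 6 1 3))^4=(0 1 8)(3 6 5)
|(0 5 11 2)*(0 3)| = 5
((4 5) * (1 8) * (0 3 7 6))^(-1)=((0 3 7 6)(1 8)(4 5))^(-1)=(0 6 7 3)(1 8)(4 5)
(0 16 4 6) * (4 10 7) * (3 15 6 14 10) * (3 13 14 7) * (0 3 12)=(0 16 13 14 10 12)(3 15 6)(4 7)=[16, 1, 2, 15, 7, 5, 3, 4, 8, 9, 12, 11, 0, 14, 10, 6, 13]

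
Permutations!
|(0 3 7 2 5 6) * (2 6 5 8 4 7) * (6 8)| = |(0 3 2 6)(4 7 8)| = 12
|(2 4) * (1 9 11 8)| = |(1 9 11 8)(2 4)| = 4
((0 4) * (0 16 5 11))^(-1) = (0 11 5 16 4)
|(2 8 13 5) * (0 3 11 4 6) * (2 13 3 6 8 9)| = |(0 6)(2 9)(3 11 4 8)(5 13)| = 4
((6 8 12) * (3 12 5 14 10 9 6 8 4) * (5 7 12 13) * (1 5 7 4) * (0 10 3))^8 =(0 13 6 8 14 10 7 1 4 3 9 12 5)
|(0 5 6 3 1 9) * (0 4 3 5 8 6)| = |(0 8 6 5)(1 9 4 3)| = 4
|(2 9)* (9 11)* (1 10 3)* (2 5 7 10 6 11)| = |(1 6 11 9 5 7 10 3)| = 8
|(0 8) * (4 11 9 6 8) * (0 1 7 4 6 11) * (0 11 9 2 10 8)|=14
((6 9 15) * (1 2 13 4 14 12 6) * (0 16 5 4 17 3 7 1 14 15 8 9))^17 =((0 16 5 4 15 14 12 6)(1 2 13 17 3 7)(8 9))^17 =(0 16 5 4 15 14 12 6)(1 7 3 17 13 2)(8 9)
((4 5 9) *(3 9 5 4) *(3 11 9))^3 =((9 11))^3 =(9 11)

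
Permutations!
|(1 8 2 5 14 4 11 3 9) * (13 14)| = |(1 8 2 5 13 14 4 11 3 9)| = 10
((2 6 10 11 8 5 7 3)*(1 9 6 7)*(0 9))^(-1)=(0 1 5 8 11 10 6 9)(2 3 7)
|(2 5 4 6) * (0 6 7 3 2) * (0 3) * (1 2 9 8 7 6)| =|(0 1 2 5 4 6 3 9 8 7)| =10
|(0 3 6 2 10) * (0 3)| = |(2 10 3 6)| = 4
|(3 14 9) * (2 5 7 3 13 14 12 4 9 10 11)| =|(2 5 7 3 12 4 9 13 14 10 11)| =11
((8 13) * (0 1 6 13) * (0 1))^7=(1 8 13 6)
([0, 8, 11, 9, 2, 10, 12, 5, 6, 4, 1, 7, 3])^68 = (1 11 3)(2 12 10)(4 6 5)(7 9 8)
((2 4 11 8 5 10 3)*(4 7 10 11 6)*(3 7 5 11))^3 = ((2 5 3)(4 6)(7 10)(8 11))^3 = (4 6)(7 10)(8 11)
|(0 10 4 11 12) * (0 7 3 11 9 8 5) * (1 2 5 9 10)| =4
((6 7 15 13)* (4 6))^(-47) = (4 15 6 13 7)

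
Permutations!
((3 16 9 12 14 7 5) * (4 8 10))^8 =(3 16 9 12 14 7 5)(4 10 8)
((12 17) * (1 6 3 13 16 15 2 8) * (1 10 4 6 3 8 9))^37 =((1 3 13 16 15 2 9)(4 6 8 10)(12 17))^37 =(1 13 15 9 3 16 2)(4 6 8 10)(12 17)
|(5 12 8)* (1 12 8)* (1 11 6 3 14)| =6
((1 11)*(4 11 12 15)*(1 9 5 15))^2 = (4 9 15 11 5)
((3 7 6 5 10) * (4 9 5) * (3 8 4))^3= ((3 7 6)(4 9 5 10 8))^3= (4 10 9 8 5)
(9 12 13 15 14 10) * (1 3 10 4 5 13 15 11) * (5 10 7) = (1 3 7 5 13 11)(4 10 9 12 15 14) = [0, 3, 2, 7, 10, 13, 6, 5, 8, 12, 9, 1, 15, 11, 4, 14]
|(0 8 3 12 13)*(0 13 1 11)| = |(13)(0 8 3 12 1 11)| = 6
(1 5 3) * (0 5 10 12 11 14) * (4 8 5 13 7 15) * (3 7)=(0 13 3 1 10 12 11 14)(4 8 5 7 15)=[13, 10, 2, 1, 8, 7, 6, 15, 5, 9, 12, 14, 11, 3, 0, 4]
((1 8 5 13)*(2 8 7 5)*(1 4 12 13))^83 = ((1 7 5)(2 8)(4 12 13))^83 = (1 5 7)(2 8)(4 13 12)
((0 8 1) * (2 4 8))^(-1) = ((0 2 4 8 1))^(-1) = (0 1 8 4 2)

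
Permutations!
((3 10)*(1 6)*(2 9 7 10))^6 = ((1 6)(2 9 7 10 3))^6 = (2 9 7 10 3)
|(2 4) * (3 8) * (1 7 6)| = |(1 7 6)(2 4)(3 8)| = 6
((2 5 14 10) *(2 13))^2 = ((2 5 14 10 13))^2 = (2 14 13 5 10)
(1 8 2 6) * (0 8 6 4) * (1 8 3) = [3, 6, 4, 1, 0, 5, 8, 7, 2] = (0 3 1 6 8 2 4)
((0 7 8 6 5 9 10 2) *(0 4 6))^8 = (0 8 7)(2 6 9)(4 5 10)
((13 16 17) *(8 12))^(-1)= (8 12)(13 17 16)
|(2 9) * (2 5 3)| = |(2 9 5 3)| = 4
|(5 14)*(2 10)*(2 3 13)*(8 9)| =|(2 10 3 13)(5 14)(8 9)| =4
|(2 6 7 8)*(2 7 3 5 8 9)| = 7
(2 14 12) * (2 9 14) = [0, 1, 2, 3, 4, 5, 6, 7, 8, 14, 10, 11, 9, 13, 12] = (9 14 12)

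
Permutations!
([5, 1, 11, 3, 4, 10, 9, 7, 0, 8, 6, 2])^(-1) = [8, 1, 11, 3, 4, 0, 10, 7, 9, 6, 5, 2]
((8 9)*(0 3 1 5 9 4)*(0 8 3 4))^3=(1 3 9 5)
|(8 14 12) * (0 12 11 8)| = 6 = |(0 12)(8 14 11)|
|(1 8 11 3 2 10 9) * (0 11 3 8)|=|(0 11 8 3 2 10 9 1)|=8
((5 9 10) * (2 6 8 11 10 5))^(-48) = (2 8 10 6 11)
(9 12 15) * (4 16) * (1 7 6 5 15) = (1 7 6 5 15 9 12)(4 16) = [0, 7, 2, 3, 16, 15, 5, 6, 8, 12, 10, 11, 1, 13, 14, 9, 4]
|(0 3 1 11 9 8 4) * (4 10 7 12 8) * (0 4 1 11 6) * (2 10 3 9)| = |(0 9 1 6)(2 10 7 12 8 3 11)| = 28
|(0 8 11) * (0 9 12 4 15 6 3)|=9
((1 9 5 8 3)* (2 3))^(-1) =((1 9 5 8 2 3))^(-1) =(1 3 2 8 5 9)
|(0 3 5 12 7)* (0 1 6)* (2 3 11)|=9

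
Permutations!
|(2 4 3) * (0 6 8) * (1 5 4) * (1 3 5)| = 6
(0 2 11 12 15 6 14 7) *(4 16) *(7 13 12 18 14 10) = (0 2 11 18 14 13 12 15 6 10 7)(4 16) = [2, 1, 11, 3, 16, 5, 10, 0, 8, 9, 7, 18, 15, 12, 13, 6, 4, 17, 14]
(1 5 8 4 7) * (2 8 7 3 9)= (1 5 7)(2 8 4 3 9)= [0, 5, 8, 9, 3, 7, 6, 1, 4, 2]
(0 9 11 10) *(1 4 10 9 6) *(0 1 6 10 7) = [10, 4, 2, 3, 7, 5, 6, 0, 8, 11, 1, 9] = (0 10 1 4 7)(9 11)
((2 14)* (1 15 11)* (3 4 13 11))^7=((1 15 3 4 13 11)(2 14))^7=(1 15 3 4 13 11)(2 14)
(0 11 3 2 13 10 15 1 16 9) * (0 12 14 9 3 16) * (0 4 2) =(0 11 16 3)(1 4 2 13 10 15)(9 12 14) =[11, 4, 13, 0, 2, 5, 6, 7, 8, 12, 15, 16, 14, 10, 9, 1, 3]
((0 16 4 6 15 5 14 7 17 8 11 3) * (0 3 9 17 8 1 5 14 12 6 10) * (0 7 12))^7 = ((0 16 4 10 7 8 11 9 17 1 5)(6 15 14 12))^7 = (0 9 10 5 11 4 1 8 16 17 7)(6 12 14 15)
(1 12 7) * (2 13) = [0, 12, 13, 3, 4, 5, 6, 1, 8, 9, 10, 11, 7, 2] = (1 12 7)(2 13)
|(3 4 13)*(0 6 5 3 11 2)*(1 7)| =8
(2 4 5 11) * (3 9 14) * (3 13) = (2 4 5 11)(3 9 14 13) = [0, 1, 4, 9, 5, 11, 6, 7, 8, 14, 10, 2, 12, 3, 13]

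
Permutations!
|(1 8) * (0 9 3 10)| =4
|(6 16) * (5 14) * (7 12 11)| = 6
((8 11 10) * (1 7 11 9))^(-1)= ((1 7 11 10 8 9))^(-1)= (1 9 8 10 11 7)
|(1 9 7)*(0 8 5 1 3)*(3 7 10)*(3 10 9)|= |(10)(0 8 5 1 3)|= 5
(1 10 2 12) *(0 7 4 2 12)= (0 7 4 2)(1 10 12)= [7, 10, 0, 3, 2, 5, 6, 4, 8, 9, 12, 11, 1]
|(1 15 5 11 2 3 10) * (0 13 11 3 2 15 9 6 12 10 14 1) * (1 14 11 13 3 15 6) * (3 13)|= 14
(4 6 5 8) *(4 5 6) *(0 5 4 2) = [5, 1, 0, 3, 2, 8, 6, 7, 4] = (0 5 8 4 2)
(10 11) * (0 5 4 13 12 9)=[5, 1, 2, 3, 13, 4, 6, 7, 8, 0, 11, 10, 9, 12]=(0 5 4 13 12 9)(10 11)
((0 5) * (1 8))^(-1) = (0 5)(1 8)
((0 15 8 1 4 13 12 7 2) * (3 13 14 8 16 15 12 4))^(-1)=(0 2 7 12)(1 8 14 4 13 3)(15 16)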